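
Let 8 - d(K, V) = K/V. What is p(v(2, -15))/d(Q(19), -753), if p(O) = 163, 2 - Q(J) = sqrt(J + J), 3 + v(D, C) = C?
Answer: 369812607/18156319 + 122739*sqrt(38)/36312638 ≈ 20.389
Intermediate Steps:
v(D, C) = -3 + C
Q(J) = 2 - sqrt(2)*sqrt(J) (Q(J) = 2 - sqrt(J + J) = 2 - sqrt(2*J) = 2 - sqrt(2)*sqrt(J))
d(K, V) = 8 - K/V
p(v(2, -15))/d(Q(19), -753) = 163/(8 - 1*(2 - sqrt(2)*sqrt(19))/(-753)) = 163/(8 - 1*(2 - sqrt(38))*(-1/753)) = 163/(8 + (2/753 - sqrt(38)/753)) = 163/(6026/753 - sqrt(38)/753)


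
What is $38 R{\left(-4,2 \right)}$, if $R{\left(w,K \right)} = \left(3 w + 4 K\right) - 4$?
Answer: $-304$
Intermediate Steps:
$R{\left(w,K \right)} = -4 + 3 w + 4 K$
$38 R{\left(-4,2 \right)} = 38 \left(-4 + 3 \left(-4\right) + 4 \cdot 2\right) = 38 \left(-4 - 12 + 8\right) = 38 \left(-8\right) = -304$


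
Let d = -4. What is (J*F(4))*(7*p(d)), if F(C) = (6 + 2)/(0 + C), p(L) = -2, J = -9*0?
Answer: 0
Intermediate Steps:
J = 0
F(C) = 8/C
(J*F(4))*(7*p(d)) = (0*(8/4))*(7*(-2)) = (0*(8*(1/4)))*(-14) = (0*2)*(-14) = 0*(-14) = 0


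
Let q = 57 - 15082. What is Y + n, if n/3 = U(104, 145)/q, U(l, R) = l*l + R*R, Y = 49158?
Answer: 738503427/15025 ≈ 49152.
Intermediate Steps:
q = -15025
U(l, R) = R**2 + l**2 (U(l, R) = l**2 + R**2 = R**2 + l**2)
n = -95523/15025 (n = 3*((145**2 + 104**2)/(-15025)) = 3*((21025 + 10816)*(-1/15025)) = 3*(31841*(-1/15025)) = 3*(-31841/15025) = -95523/15025 ≈ -6.3576)
Y + n = 49158 - 95523/15025 = 738503427/15025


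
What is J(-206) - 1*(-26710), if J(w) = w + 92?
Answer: 26596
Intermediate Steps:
J(w) = 92 + w
J(-206) - 1*(-26710) = (92 - 206) - 1*(-26710) = -114 + 26710 = 26596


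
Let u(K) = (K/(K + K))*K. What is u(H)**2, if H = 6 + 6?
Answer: 36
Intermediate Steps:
H = 12
u(K) = K/2 (u(K) = (K/((2*K)))*K = (K*(1/(2*K)))*K = K/2)
u(H)**2 = ((1/2)*12)**2 = 6**2 = 36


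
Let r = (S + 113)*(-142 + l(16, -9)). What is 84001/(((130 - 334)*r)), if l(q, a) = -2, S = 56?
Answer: 84001/4964544 ≈ 0.016920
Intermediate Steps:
r = -24336 (r = (56 + 113)*(-142 - 2) = 169*(-144) = -24336)
84001/(((130 - 334)*r)) = 84001/(((130 - 334)*(-24336))) = 84001/((-204*(-24336))) = 84001/4964544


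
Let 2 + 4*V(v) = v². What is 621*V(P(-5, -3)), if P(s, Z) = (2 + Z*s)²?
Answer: 51865299/4 ≈ 1.2966e+7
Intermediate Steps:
V(v) = -½ + v²/4
621*V(P(-5, -3)) = 621*(-½ + ((2 - 3*(-5))²)²/4) = 621*(-½ + ((2 + 15)²)²/4) = 621*(-½ + (17²)²/4) = 621*(-½ + (¼)*289²) = 621*(-½ + (¼)*83521) = 621*(-½ + 83521/4) = 621*(83519/4) = 51865299/4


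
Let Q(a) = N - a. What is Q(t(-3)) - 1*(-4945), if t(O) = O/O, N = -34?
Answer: 4910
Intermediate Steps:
t(O) = 1
Q(a) = -34 - a
Q(t(-3)) - 1*(-4945) = (-34 - 1*1) - 1*(-4945) = (-34 - 1) + 4945 = -35 + 4945 = 4910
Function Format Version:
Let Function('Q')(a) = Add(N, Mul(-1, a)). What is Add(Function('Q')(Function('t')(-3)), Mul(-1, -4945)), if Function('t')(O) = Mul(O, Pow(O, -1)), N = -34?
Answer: 4910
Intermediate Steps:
Function('t')(O) = 1
Function('Q')(a) = Add(-34, Mul(-1, a))
Add(Function('Q')(Function('t')(-3)), Mul(-1, -4945)) = Add(Add(-34, Mul(-1, 1)), Mul(-1, -4945)) = Add(Add(-34, -1), 4945) = Add(-35, 4945) = 4910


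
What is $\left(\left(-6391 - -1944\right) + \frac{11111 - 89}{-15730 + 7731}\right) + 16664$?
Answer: $\frac{97712761}{7999} \approx 12216.0$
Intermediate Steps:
$\left(\left(-6391 - -1944\right) + \frac{11111 - 89}{-15730 + 7731}\right) + 16664 = \left(\left(-6391 + 1944\right) + \frac{11022}{-7999}\right) + 16664 = \left(-4447 + 11022 \left(- \frac{1}{7999}\right)\right) + 16664 = \left(-4447 - \frac{11022}{7999}\right) + 16664 = - \frac{35582575}{7999} + 16664 = \frac{97712761}{7999}$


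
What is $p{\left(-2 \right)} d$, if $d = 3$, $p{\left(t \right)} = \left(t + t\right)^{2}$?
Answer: $48$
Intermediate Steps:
$p{\left(t \right)} = 4 t^{2}$ ($p{\left(t \right)} = \left(2 t\right)^{2} = 4 t^{2}$)
$p{\left(-2 \right)} d = 4 \left(-2\right)^{2} \cdot 3 = 4 \cdot 4 \cdot 3 = 16 \cdot 3 = 48$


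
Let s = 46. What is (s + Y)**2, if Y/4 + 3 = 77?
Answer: 116964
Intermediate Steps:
Y = 296 (Y = -12 + 4*77 = -12 + 308 = 296)
(s + Y)**2 = (46 + 296)**2 = 342**2 = 116964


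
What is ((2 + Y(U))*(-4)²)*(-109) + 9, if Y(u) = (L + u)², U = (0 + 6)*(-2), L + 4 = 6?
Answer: -177879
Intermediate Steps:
L = 2 (L = -4 + 6 = 2)
U = -12 (U = 6*(-2) = -12)
Y(u) = (2 + u)²
((2 + Y(U))*(-4)²)*(-109) + 9 = ((2 + (2 - 12)²)*(-4)²)*(-109) + 9 = ((2 + (-10)²)*16)*(-109) + 9 = ((2 + 100)*16)*(-109) + 9 = (102*16)*(-109) + 9 = 1632*(-109) + 9 = -177888 + 9 = -177879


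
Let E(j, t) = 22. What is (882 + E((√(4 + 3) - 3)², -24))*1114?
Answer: 1007056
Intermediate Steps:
(882 + E((√(4 + 3) - 3)², -24))*1114 = (882 + 22)*1114 = 904*1114 = 1007056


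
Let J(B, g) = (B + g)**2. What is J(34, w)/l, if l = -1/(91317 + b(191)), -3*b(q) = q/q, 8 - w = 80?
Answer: -395583800/3 ≈ -1.3186e+8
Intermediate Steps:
w = -72 (w = 8 - 1*80 = 8 - 80 = -72)
b(q) = -1/3 (b(q) = -q/(3*q) = -1/3*1 = -1/3)
l = -3/273950 (l = -1/(91317 - 1/3) = -1/273950/3 = -1*3/273950 = -3/273950 ≈ -1.0951e-5)
J(34, w)/l = (34 - 72)**2/(-3/273950) = (-38)**2*(-273950/3) = 1444*(-273950/3) = -395583800/3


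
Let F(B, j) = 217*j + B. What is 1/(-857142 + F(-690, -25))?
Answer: -1/863257 ≈ -1.1584e-6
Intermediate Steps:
F(B, j) = B + 217*j
1/(-857142 + F(-690, -25)) = 1/(-857142 + (-690 + 217*(-25))) = 1/(-857142 + (-690 - 5425)) = 1/(-857142 - 6115) = 1/(-863257) = -1/863257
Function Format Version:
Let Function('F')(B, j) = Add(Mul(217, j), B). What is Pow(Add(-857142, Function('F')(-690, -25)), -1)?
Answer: Rational(-1, 863257) ≈ -1.1584e-6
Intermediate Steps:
Function('F')(B, j) = Add(B, Mul(217, j))
Pow(Add(-857142, Function('F')(-690, -25)), -1) = Pow(Add(-857142, Add(-690, Mul(217, -25))), -1) = Pow(Add(-857142, Add(-690, -5425)), -1) = Pow(Add(-857142, -6115), -1) = Pow(-863257, -1) = Rational(-1, 863257)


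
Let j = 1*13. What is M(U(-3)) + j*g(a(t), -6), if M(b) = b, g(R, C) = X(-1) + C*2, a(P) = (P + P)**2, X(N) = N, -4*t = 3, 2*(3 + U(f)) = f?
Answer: -347/2 ≈ -173.50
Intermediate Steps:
U(f) = -3 + f/2
t = -3/4 (t = -1/4*3 = -3/4 ≈ -0.75000)
a(P) = 4*P**2 (a(P) = (2*P)**2 = 4*P**2)
g(R, C) = -1 + 2*C (g(R, C) = -1 + C*2 = -1 + 2*C)
j = 13
M(U(-3)) + j*g(a(t), -6) = (-3 + (1/2)*(-3)) + 13*(-1 + 2*(-6)) = (-3 - 3/2) + 13*(-1 - 12) = -9/2 + 13*(-13) = -9/2 - 169 = -347/2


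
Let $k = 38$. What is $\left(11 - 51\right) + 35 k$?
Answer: $1290$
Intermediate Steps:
$\left(11 - 51\right) + 35 k = \left(11 - 51\right) + 35 \cdot 38 = -40 + 1330 = 1290$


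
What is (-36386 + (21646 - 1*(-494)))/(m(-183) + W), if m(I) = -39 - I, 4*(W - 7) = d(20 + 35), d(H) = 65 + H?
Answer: -14246/181 ≈ -78.707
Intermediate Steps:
W = 37 (W = 7 + (65 + (20 + 35))/4 = 7 + (65 + 55)/4 = 7 + (¼)*120 = 7 + 30 = 37)
(-36386 + (21646 - 1*(-494)))/(m(-183) + W) = (-36386 + (21646 - 1*(-494)))/((-39 - 1*(-183)) + 37) = (-36386 + (21646 + 494))/((-39 + 183) + 37) = (-36386 + 22140)/(144 + 37) = -14246/181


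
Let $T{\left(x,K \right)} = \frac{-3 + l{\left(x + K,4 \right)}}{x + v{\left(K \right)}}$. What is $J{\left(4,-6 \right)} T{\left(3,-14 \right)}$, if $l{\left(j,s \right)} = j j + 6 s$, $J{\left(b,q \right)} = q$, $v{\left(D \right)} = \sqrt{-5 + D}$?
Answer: $- \frac{639}{7} + \frac{213 i \sqrt{19}}{7} \approx -91.286 + 132.64 i$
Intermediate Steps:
$l{\left(j,s \right)} = j^{2} + 6 s$
$T{\left(x,K \right)} = \frac{21 + \left(K + x\right)^{2}}{x + \sqrt{-5 + K}}$ ($T{\left(x,K \right)} = \frac{-3 + \left(\left(x + K\right)^{2} + 6 \cdot 4\right)}{x + \sqrt{-5 + K}} = \frac{-3 + \left(\left(K + x\right)^{2} + 24\right)}{x + \sqrt{-5 + K}} = \frac{-3 + \left(24 + \left(K + x\right)^{2}\right)}{x + \sqrt{-5 + K}} = \frac{21 + \left(K + x\right)^{2}}{x + \sqrt{-5 + K}}$)
$J{\left(4,-6 \right)} T{\left(3,-14 \right)} = - 6 \frac{21 + \left(-14 + 3\right)^{2}}{3 + \sqrt{-5 - 14}} = - 6 \frac{21 + \left(-11\right)^{2}}{3 + \sqrt{-19}} = - 6 \frac{21 + 121}{3 + i \sqrt{19}} = - 6 \frac{1}{3 + i \sqrt{19}} \cdot 142 = - 6 \frac{142}{3 + i \sqrt{19}} = - \frac{852}{3 + i \sqrt{19}}$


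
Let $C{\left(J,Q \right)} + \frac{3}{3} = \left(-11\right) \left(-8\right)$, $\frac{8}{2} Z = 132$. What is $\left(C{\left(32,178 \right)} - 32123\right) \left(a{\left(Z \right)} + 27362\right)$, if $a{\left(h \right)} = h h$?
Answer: $-911456236$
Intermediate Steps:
$Z = 33$ ($Z = \frac{1}{4} \cdot 132 = 33$)
$C{\left(J,Q \right)} = 87$ ($C{\left(J,Q \right)} = -1 - -88 = -1 + 88 = 87$)
$a{\left(h \right)} = h^{2}$
$\left(C{\left(32,178 \right)} - 32123\right) \left(a{\left(Z \right)} + 27362\right) = \left(87 - 32123\right) \left(33^{2} + 27362\right) = - 32036 \left(1089 + 27362\right) = \left(-32036\right) 28451 = -911456236$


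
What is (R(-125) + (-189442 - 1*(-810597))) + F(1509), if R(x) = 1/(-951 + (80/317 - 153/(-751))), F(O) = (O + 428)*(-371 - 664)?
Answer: -313108234933107/226293136 ≈ -1.3836e+6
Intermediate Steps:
F(O) = -442980 - 1035*O (F(O) = (428 + O)*(-1035) = -442980 - 1035*O)
R(x) = -238067/226293136 (R(x) = 1/(-951 + (80*(1/317) - 153*(-1/751))) = 1/(-951 + (80/317 + 153/751)) = 1/(-951 + 108581/238067) = 1/(-226293136/238067) = -238067/226293136)
(R(-125) + (-189442 - 1*(-810597))) + F(1509) = (-238067/226293136 + (-189442 - 1*(-810597))) + (-442980 - 1035*1509) = (-238067/226293136 + (-189442 + 810597)) + (-442980 - 1561815) = (-238067/226293136 + 621155) - 2004795 = 140563112654013/226293136 - 2004795 = -313108234933107/226293136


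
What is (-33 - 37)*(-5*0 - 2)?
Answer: 140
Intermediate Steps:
(-33 - 37)*(-5*0 - 2) = -70*(0 - 2) = -70*(-2) = 140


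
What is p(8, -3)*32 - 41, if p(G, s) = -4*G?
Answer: -1065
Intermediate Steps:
p(8, -3)*32 - 41 = -4*8*32 - 41 = -32*32 - 41 = -1024 - 41 = -1065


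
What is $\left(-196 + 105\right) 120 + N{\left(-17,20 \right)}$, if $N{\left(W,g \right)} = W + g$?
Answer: $-10917$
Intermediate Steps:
$\left(-196 + 105\right) 120 + N{\left(-17,20 \right)} = \left(-196 + 105\right) 120 + \left(-17 + 20\right) = \left(-91\right) 120 + 3 = -10920 + 3 = -10917$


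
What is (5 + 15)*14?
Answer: 280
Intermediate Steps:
(5 + 15)*14 = 20*14 = 280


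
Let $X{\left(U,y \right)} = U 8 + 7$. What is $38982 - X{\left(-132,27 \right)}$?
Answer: $40031$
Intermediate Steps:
$X{\left(U,y \right)} = 7 + 8 U$ ($X{\left(U,y \right)} = 8 U + 7 = 7 + 8 U$)
$38982 - X{\left(-132,27 \right)} = 38982 - \left(7 + 8 \left(-132\right)\right) = 38982 - \left(7 - 1056\right) = 38982 - -1049 = 38982 + 1049 = 40031$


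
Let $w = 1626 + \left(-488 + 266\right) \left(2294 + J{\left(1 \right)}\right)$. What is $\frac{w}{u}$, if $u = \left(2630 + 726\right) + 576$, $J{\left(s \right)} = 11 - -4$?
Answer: $- \frac{127743}{983} \approx -129.95$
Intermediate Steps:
$J{\left(s \right)} = 15$ ($J{\left(s \right)} = 11 + 4 = 15$)
$u = 3932$ ($u = 3356 + 576 = 3932$)
$w = -510972$ ($w = 1626 + \left(-488 + 266\right) \left(2294 + 15\right) = 1626 - 512598 = -510972$)
$\frac{w}{u} = - \frac{510972}{3932} = \left(-510972\right) \frac{1}{3932} = - \frac{127743}{983}$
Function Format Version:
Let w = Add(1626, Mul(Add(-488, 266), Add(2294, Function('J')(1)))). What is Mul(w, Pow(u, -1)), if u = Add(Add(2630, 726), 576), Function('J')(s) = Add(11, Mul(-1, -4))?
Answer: Rational(-127743, 983) ≈ -129.95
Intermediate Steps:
Function('J')(s) = 15 (Function('J')(s) = Add(11, 4) = 15)
u = 3932 (u = Add(3356, 576) = 3932)
w = -510972 (w = Add(1626, Mul(Add(-488, 266), Add(2294, 15))) = Add(1626, Mul(-222, 2309)) = Add(1626, -512598) = -510972)
Mul(w, Pow(u, -1)) = Mul(-510972, Pow(3932, -1)) = Mul(-510972, Rational(1, 3932)) = Rational(-127743, 983)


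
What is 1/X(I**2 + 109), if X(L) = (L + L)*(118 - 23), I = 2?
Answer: 1/21470 ≈ 4.6577e-5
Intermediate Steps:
X(L) = 190*L (X(L) = (2*L)*95 = 190*L)
1/X(I**2 + 109) = 1/(190*(2**2 + 109)) = 1/(190*(4 + 109)) = 1/(190*113) = 1/21470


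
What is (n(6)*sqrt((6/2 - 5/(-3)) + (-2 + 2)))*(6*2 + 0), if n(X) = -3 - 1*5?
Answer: -32*sqrt(42) ≈ -207.38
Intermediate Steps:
n(X) = -8 (n(X) = -3 - 5 = -8)
(n(6)*sqrt((6/2 - 5/(-3)) + (-2 + 2)))*(6*2 + 0) = (-8*sqrt((6/2 - 5/(-3)) + (-2 + 2)))*(6*2 + 0) = (-8*sqrt((6*(1/2) - 5*(-1/3)) + 0))*(12 + 0) = -8*sqrt((3 + 5/3) + 0)*12 = -8*sqrt(14/3 + 0)*12 = -8*sqrt(42)/3*12 = -32*sqrt(42)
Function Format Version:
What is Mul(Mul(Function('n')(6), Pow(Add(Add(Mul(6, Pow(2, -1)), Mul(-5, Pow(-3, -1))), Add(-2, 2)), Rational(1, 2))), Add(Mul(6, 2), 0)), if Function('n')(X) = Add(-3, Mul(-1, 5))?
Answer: Mul(-32, Pow(42, Rational(1, 2))) ≈ -207.38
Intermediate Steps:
Function('n')(X) = -8 (Function('n')(X) = Add(-3, -5) = -8)
Mul(Mul(Function('n')(6), Pow(Add(Add(Mul(6, Pow(2, -1)), Mul(-5, Pow(-3, -1))), Add(-2, 2)), Rational(1, 2))), Add(Mul(6, 2), 0)) = Mul(Mul(-8, Pow(Add(Add(Mul(6, Pow(2, -1)), Mul(-5, Pow(-3, -1))), Add(-2, 2)), Rational(1, 2))), Add(Mul(6, 2), 0)) = Mul(Mul(-8, Pow(Add(Add(Mul(6, Rational(1, 2)), Mul(-5, Rational(-1, 3))), 0), Rational(1, 2))), Add(12, 0)) = Mul(Mul(-8, Pow(Add(Add(3, Rational(5, 3)), 0), Rational(1, 2))), 12) = Mul(Mul(-8, Pow(Add(Rational(14, 3), 0), Rational(1, 2))), 12) = Mul(Mul(-8, Pow(Rational(14, 3), Rational(1, 2))), 12) = Mul(Mul(-8, Mul(Rational(1, 3), Pow(42, Rational(1, 2)))), 12) = Mul(Mul(Rational(-8, 3), Pow(42, Rational(1, 2))), 12) = Mul(-32, Pow(42, Rational(1, 2)))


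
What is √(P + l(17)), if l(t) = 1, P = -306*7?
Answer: I*√2141 ≈ 46.271*I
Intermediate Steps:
P = -2142
√(P + l(17)) = √(-2142 + 1) = √(-2141) = I*√2141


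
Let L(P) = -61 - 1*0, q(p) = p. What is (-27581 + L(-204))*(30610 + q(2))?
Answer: -846176904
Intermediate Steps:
L(P) = -61 (L(P) = -61 + 0 = -61)
(-27581 + L(-204))*(30610 + q(2)) = (-27581 - 61)*(30610 + 2) = -27642*30612 = -846176904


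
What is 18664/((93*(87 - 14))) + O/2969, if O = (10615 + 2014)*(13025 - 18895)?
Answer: -503228296054/20156541 ≈ -24966.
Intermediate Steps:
O = -74132230 (O = 12629*(-5870) = -74132230)
18664/((93*(87 - 14))) + O/2969 = 18664/((93*(87 - 14))) - 74132230/2969 = 18664/((93*73)) - 74132230*1/2969 = 18664/6789 - 74132230/2969 = -503228296054/20156541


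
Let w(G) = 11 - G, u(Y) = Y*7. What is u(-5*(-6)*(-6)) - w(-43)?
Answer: -1314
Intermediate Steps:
u(Y) = 7*Y
u(-5*(-6)*(-6)) - w(-43) = 7*(-5*(-6)*(-6)) - (11 - 1*(-43)) = 7*(30*(-6)) - (11 + 43) = 7*(-180) - 1*54 = -1260 - 54 = -1314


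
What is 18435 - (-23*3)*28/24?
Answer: 37031/2 ≈ 18516.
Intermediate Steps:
18435 - (-23*3)*28/24 = 18435 - (-69)*28*(1/24) = 18435 - (-69)*7/6 = 18435 - 1*(-161/2) = 18435 + 161/2 = 37031/2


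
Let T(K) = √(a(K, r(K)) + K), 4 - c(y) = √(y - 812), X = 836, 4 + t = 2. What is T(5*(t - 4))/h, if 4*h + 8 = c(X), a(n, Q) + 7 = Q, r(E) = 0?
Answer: -I*√222 + 2*I*√37 ≈ -2.7341*I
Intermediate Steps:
t = -2 (t = -4 + 2 = -2)
c(y) = 4 - √(-812 + y) (c(y) = 4 - √(y - 812) = 4 - √(-812 + y))
a(n, Q) = -7 + Q
h = -1 - √6/2 (h = -2 + (4 - √(-812 + 836))/4 = -2 + (4 - √24)/4 = -2 + (4 - 2*√6)/4 = -2 + (1 - √6/2) = -1 - √6/2 ≈ -2.2247)
T(K) = √(-7 + K) (T(K) = √((-7 + 0) + K) = √(-7 + K))
T(5*(t - 4))/h = √(-7 + 5*(-2 - 4))/(-1 - √6/2) = √(-7 + 5*(-6))/(-1 - √6/2) = √(-7 - 30)/(-1 - √6/2) = √(-37)/(-1 - √6/2) = (I*√37)/(-1 - √6/2) = I*√37/(-1 - √6/2)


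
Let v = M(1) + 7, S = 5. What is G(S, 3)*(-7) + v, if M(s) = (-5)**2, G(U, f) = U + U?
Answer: -38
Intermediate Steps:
G(U, f) = 2*U
M(s) = 25
v = 32 (v = 25 + 7 = 32)
G(S, 3)*(-7) + v = (2*5)*(-7) + 32 = 10*(-7) + 32 = -70 + 32 = -38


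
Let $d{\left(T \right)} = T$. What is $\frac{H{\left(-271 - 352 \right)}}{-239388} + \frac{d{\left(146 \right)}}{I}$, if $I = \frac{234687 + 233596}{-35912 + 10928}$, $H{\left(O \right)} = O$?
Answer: $- \frac{872915249323}{112101330804} \approx -7.7868$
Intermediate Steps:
$I = - \frac{468283}{24984}$ ($I = \frac{468283}{-24984} = 468283 \left(- \frac{1}{24984}\right) = - \frac{468283}{24984} \approx -18.743$)
$\frac{H{\left(-271 - 352 \right)}}{-239388} + \frac{d{\left(146 \right)}}{I} = \frac{-271 - 352}{-239388} + \frac{146}{- \frac{468283}{24984}} = \left(-271 - 352\right) \left(- \frac{1}{239388}\right) + 146 \left(- \frac{24984}{468283}\right) = \left(-623\right) \left(- \frac{1}{239388}\right) - \frac{3647664}{468283} = \frac{623}{239388} - \frac{3647664}{468283} = - \frac{872915249323}{112101330804}$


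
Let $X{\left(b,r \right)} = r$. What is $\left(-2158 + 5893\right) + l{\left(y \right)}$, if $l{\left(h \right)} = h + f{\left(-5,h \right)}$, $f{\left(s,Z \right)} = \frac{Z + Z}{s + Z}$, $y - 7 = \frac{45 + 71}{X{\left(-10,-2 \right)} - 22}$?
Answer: $\frac{381035}{102} \approx 3735.6$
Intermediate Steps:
$y = \frac{13}{6}$ ($y = 7 + \frac{45 + 71}{-2 - 22} = 7 + \frac{116}{-24} = 7 + 116 \left(- \frac{1}{24}\right) = 7 - \frac{29}{6} = \frac{13}{6} \approx 2.1667$)
$f{\left(s,Z \right)} = \frac{2 Z}{Z + s}$
$l{\left(h \right)} = h + \frac{2 h}{-5 + h}$ ($l{\left(h \right)} = h + \frac{2 h}{h - 5} = h + \frac{2 h}{-5 + h}$)
$\left(-2158 + 5893\right) + l{\left(y \right)} = \left(-2158 + 5893\right) + \frac{13 \left(-3 + \frac{13}{6}\right)}{6 \left(-5 + \frac{13}{6}\right)} = 3735 + \frac{13}{6} \frac{1}{- \frac{17}{6}} \left(- \frac{5}{6}\right) = 3735 + \frac{13}{6} \left(- \frac{6}{17}\right) \left(- \frac{5}{6}\right) = 3735 + \frac{65}{102} = \frac{381035}{102}$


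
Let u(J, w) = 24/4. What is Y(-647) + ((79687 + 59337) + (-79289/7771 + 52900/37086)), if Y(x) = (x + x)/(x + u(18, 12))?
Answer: 12840549364285477/92366595573 ≈ 1.3902e+5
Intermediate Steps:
u(J, w) = 6 (u(J, w) = 24*(¼) = 6)
Y(x) = 2*x/(6 + x) (Y(x) = (x + x)/(x + 6) = (2*x)/(6 + x) = 2*x/(6 + x))
Y(-647) + ((79687 + 59337) + (-79289/7771 + 52900/37086)) = 2*(-647)/(6 - 647) + ((79687 + 59337) + (-79289/7771 + 52900/37086)) = 2*(-647)/(-641) + (139024 + (-79289*1/7771 + 52900*(1/37086))) = 2*(-647)*(-1/641) + (139024 + (-79289/7771 + 26450/18543)) = 1294/641 + (139024 - 1264712977/144097653) = 1294/641 + 20031767397695/144097653 = 12840549364285477/92366595573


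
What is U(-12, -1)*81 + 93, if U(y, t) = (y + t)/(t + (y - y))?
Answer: 1146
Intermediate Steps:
U(y, t) = (t + y)/t (U(y, t) = (t + y)/(t + 0) = (t + y)/t)
U(-12, -1)*81 + 93 = ((-1 - 12)/(-1))*81 + 93 = -1*(-13)*81 + 93 = 13*81 + 93 = 1053 + 93 = 1146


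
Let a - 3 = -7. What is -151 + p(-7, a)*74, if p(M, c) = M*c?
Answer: 1921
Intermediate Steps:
a = -4 (a = 3 - 7 = -4)
-151 + p(-7, a)*74 = -151 - 7*(-4)*74 = -151 + 28*74 = -151 + 2072 = 1921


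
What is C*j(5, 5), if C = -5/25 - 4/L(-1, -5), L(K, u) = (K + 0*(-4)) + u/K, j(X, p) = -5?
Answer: 6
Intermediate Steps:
L(K, u) = K + u/K (L(K, u) = (K + 0) + u/K = K + u/K)
C = -6/5 (C = -5/25 - 4/(-1 - 5/(-1)) = -5*1/25 - 4/(-1 - 5*(-1)) = -1/5 - 4/(-1 + 5) = -1/5 - 4/4 = -1/5 - 4*1/4 = -1/5 - 1 = -6/5 ≈ -1.2000)
C*j(5, 5) = -6/5*(-5) = 6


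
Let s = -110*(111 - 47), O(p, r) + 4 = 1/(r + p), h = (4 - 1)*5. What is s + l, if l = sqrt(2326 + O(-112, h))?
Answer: -7040 + sqrt(21847601)/97 ≈ -6991.8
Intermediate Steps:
h = 15 (h = 3*5 = 15)
O(p, r) = -4 + 1/(p + r) (O(p, r) = -4 + 1/(r + p) = -4 + 1/(p + r))
s = -7040 (s = -110*64 = -7040)
l = sqrt(21847601)/97 (l = sqrt(2326 + (1 - 4*(-112) - 4*15)/(-112 + 15)) = sqrt(2326 + (1 + 448 - 60)/(-97)) = sqrt(2326 - 1/97*389) = sqrt(2326 - 389/97) = sqrt(225233/97) = sqrt(21847601)/97 ≈ 48.187)
s + l = -7040 + sqrt(21847601)/97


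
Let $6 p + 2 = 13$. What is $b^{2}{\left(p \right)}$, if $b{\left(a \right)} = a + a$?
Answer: $\frac{121}{9} \approx 13.444$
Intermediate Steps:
$p = \frac{11}{6}$ ($p = - \frac{1}{3} + \frac{1}{6} \cdot 13 = - \frac{1}{3} + \frac{13}{6} = \frac{11}{6} \approx 1.8333$)
$b{\left(a \right)} = 2 a$
$b^{2}{\left(p \right)} = \left(2 \cdot \frac{11}{6}\right)^{2} = \left(\frac{11}{3}\right)^{2} = \frac{121}{9}$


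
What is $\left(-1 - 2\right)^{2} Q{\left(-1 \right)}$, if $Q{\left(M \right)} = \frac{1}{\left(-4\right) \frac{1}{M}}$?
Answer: $\frac{9}{4} \approx 2.25$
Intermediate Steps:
$Q{\left(M \right)} = - \frac{M}{4}$
$\left(-1 - 2\right)^{2} Q{\left(-1 \right)} = \left(-1 - 2\right)^{2} \left(\left(- \frac{1}{4}\right) \left(-1\right)\right) = \left(-3\right)^{2} \cdot \frac{1}{4} = 9 \cdot \frac{1}{4} = \frac{9}{4}$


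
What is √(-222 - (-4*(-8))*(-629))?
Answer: √19906 ≈ 141.09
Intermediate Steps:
√(-222 - (-4*(-8))*(-629)) = √(-222 - 32*(-629)) = √(-222 - 1*(-20128)) = √(-222 + 20128) = √19906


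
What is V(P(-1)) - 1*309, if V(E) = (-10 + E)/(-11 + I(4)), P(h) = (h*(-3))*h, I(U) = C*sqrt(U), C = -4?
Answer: -5858/19 ≈ -308.32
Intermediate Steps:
I(U) = -4*sqrt(U)
P(h) = -3*h**2 (P(h) = (-3*h)*h = -3*h**2)
V(E) = 10/19 - E/19 (V(E) = (-10 + E)/(-11 - 4*sqrt(4)) = (-10 + E)/(-11 - 4*2) = (-10 + E)/(-11 - 8) = (-10 + E)/(-19) = (-10 + E)*(-1/19) = 10/19 - E/19)
V(P(-1)) - 1*309 = (10/19 - (-3)*(-1)**2/19) - 1*309 = (10/19 - (-3)/19) - 309 = (10/19 - 1/19*(-3)) - 309 = (10/19 + 3/19) - 309 = 13/19 - 309 = -5858/19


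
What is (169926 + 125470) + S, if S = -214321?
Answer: 81075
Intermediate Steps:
(169926 + 125470) + S = (169926 + 125470) - 214321 = 295396 - 214321 = 81075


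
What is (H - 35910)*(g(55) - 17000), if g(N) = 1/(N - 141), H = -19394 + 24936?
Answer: 22199023184/43 ≈ 5.1626e+8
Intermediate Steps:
H = 5542
g(N) = 1/(-141 + N)
(H - 35910)*(g(55) - 17000) = (5542 - 35910)*(1/(-141 + 55) - 17000) = -30368*(1/(-86) - 17000) = -30368*(-1/86 - 17000) = -30368*(-1462001/86) = 22199023184/43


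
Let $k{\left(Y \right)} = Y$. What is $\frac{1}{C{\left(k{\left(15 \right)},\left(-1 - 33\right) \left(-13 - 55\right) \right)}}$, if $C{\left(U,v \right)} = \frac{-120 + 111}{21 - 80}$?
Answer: $\frac{59}{9} \approx 6.5556$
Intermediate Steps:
$C{\left(U,v \right)} = \frac{9}{59}$ ($C{\left(U,v \right)} = - \frac{9}{-59} = \left(-9\right) \left(- \frac{1}{59}\right) = \frac{9}{59}$)
$\frac{1}{C{\left(k{\left(15 \right)},\left(-1 - 33\right) \left(-13 - 55\right) \right)}} = \frac{1}{\frac{9}{59}} = \frac{59}{9}$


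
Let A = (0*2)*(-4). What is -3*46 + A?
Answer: -138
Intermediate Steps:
A = 0 (A = 0*(-4) = 0)
-3*46 + A = -3*46 + 0 = -138 + 0 = -138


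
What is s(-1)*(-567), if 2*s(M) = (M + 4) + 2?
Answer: -2835/2 ≈ -1417.5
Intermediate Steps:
s(M) = 3 + M/2 (s(M) = ((M + 4) + 2)/2 = ((4 + M) + 2)/2 = (6 + M)/2 = 3 + M/2)
s(-1)*(-567) = (3 + (1/2)*(-1))*(-567) = (3 - 1/2)*(-567) = (5/2)*(-567) = -2835/2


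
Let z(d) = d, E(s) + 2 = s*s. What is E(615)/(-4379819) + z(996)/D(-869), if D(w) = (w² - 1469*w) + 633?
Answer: -764321105441/8901347043745 ≈ -0.085866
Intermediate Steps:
E(s) = -2 + s² (E(s) = -2 + s*s = -2 + s²)
D(w) = 633 + w² - 1469*w
E(615)/(-4379819) + z(996)/D(-869) = (-2 + 615²)/(-4379819) + 996/(633 + (-869)² - 1469*(-869)) = (-2 + 378225)*(-1/4379819) + 996/(633 + 755161 + 1276561) = 378223*(-1/4379819) + 996/2032355 = -378223/4379819 + 996*(1/2032355) = -378223/4379819 + 996/2032355 = -764321105441/8901347043745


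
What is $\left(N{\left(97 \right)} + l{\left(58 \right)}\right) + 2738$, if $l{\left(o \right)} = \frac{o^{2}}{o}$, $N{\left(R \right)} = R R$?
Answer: $12205$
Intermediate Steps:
$N{\left(R \right)} = R^{2}$
$l{\left(o \right)} = o$
$\left(N{\left(97 \right)} + l{\left(58 \right)}\right) + 2738 = \left(97^{2} + 58\right) + 2738 = \left(9409 + 58\right) + 2738 = 9467 + 2738 = 12205$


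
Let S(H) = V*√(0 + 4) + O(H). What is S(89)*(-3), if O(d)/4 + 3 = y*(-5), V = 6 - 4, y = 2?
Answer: 144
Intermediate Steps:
V = 2
O(d) = -52 (O(d) = -12 + 4*(2*(-5)) = -12 + 4*(-10) = -12 - 40 = -52)
S(H) = -48 (S(H) = 2*√(0 + 4) - 52 = 2*√4 - 52 = 2*2 - 52 = 4 - 52 = -48)
S(89)*(-3) = -48*(-3) = 144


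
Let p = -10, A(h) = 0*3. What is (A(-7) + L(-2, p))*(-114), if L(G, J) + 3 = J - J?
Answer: 342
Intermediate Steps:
A(h) = 0
L(G, J) = -3 (L(G, J) = -3 + (J - J) = -3 + 0 = -3)
(A(-7) + L(-2, p))*(-114) = (0 - 3)*(-114) = -3*(-114) = 342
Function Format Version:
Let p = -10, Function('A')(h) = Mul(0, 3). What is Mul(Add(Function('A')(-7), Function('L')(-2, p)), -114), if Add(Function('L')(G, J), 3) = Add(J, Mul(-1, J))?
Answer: 342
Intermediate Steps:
Function('A')(h) = 0
Function('L')(G, J) = -3 (Function('L')(G, J) = Add(-3, Add(J, Mul(-1, J))) = Add(-3, 0) = -3)
Mul(Add(Function('A')(-7), Function('L')(-2, p)), -114) = Mul(Add(0, -3), -114) = Mul(-3, -114) = 342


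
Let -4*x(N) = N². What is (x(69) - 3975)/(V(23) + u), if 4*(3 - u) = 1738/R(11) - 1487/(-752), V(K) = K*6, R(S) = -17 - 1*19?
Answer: -139833648/4130513 ≈ -33.854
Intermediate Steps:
R(S) = -36 (R(S) = -17 - 19 = -36)
x(N) = -N²/4
V(K) = 6*K
u = 394577/27072 (u = 3 - (1738/(-36) - 1487/(-752))/4 = 3 - (1738*(-1/36) - 1487*(-1/752))/4 = 3 - (-869/18 + 1487/752)/4 = 3 - ¼*(-313361/6768) = 3 + 313361/27072 = 394577/27072 ≈ 14.575)
(x(69) - 3975)/(V(23) + u) = (-¼*69² - 3975)/(6*23 + 394577/27072) = (-¼*4761 - 3975)/(138 + 394577/27072) = (-4761/4 - 3975)/(4130513/27072) = -20661/4*27072/4130513 = -139833648/4130513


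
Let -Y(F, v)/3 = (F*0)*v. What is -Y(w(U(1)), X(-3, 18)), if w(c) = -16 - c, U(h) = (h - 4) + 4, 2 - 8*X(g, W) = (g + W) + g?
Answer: 0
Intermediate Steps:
X(g, W) = 1/4 - g/4 - W/8 (X(g, W) = 1/4 - ((g + W) + g)/8 = 1/4 - ((W + g) + g)/8 = 1/4 - (W + 2*g)/8 = 1/4 + (-g/4 - W/8) = 1/4 - g/4 - W/8)
U(h) = h (U(h) = (-4 + h) + 4 = h)
Y(F, v) = 0 (Y(F, v) = -3*F*0*v = -0*v = -3*0 = 0)
-Y(w(U(1)), X(-3, 18)) = -1*0 = 0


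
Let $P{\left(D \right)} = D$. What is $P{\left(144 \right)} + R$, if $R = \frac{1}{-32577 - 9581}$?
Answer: $\frac{6070751}{42158} \approx 144.0$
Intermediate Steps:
$R = - \frac{1}{42158}$ ($R = \frac{1}{-42158} = - \frac{1}{42158} \approx -2.372 \cdot 10^{-5}$)
$P{\left(144 \right)} + R = 144 - \frac{1}{42158} = \frac{6070751}{42158}$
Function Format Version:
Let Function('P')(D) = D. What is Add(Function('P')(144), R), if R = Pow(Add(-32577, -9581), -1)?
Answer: Rational(6070751, 42158) ≈ 144.00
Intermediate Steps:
R = Rational(-1, 42158) (R = Pow(-42158, -1) = Rational(-1, 42158) ≈ -2.3720e-5)
Add(Function('P')(144), R) = Add(144, Rational(-1, 42158)) = Rational(6070751, 42158)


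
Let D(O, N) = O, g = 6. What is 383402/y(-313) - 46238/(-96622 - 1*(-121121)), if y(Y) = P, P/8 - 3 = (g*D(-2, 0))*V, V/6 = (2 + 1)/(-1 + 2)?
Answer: -4735877575/20873148 ≈ -226.89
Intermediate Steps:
V = 18 (V = 6*((2 + 1)/(-1 + 2)) = 6*(3/1) = 6*(3*1) = 6*3 = 18)
P = -1704 (P = 24 + 8*((6*(-2))*18) = 24 + 8*(-12*18) = 24 + 8*(-216) = 24 - 1728 = -1704)
y(Y) = -1704
383402/y(-313) - 46238/(-96622 - 1*(-121121)) = 383402/(-1704) - 46238/(-96622 - 1*(-121121)) = 383402*(-1/1704) - 46238/(-96622 + 121121) = -191701/852 - 46238/24499 = -4735877575/20873148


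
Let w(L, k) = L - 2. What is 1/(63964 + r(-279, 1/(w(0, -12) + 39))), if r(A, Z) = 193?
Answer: 1/64157 ≈ 1.5587e-5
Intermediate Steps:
w(L, k) = -2 + L
1/(63964 + r(-279, 1/(w(0, -12) + 39))) = 1/(63964 + 193) = 1/64157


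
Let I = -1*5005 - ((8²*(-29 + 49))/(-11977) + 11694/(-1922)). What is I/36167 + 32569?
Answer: 13557715132883745/416278444799 ≈ 32569.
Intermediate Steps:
I = -57535774886/11509897 (I = -5005 - ((64*20)*(-1/11977) + 11694*(-1/1922)) = -5005 - (1280*(-1/11977) - 5847/961) = -5005 - (-1280/11977 - 5847/961) = -5005 - 1*(-71259599/11509897) = -5005 + 71259599/11509897 = -57535774886/11509897 ≈ -4998.8)
I/36167 + 32569 = -57535774886/11509897/36167 + 32569 = -57535774886/11509897*1/36167 + 32569 = -57535774886/416278444799 + 32569 = 13557715132883745/416278444799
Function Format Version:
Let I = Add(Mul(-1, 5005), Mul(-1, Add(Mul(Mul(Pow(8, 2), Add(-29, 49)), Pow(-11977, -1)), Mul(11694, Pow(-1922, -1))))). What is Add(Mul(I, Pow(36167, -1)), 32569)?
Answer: Rational(13557715132883745, 416278444799) ≈ 32569.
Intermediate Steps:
I = Rational(-57535774886, 11509897) (I = Add(-5005, Mul(-1, Add(Mul(Mul(64, 20), Rational(-1, 11977)), Mul(11694, Rational(-1, 1922))))) = Add(-5005, Mul(-1, Add(Mul(1280, Rational(-1, 11977)), Rational(-5847, 961)))) = Add(-5005, Mul(-1, Add(Rational(-1280, 11977), Rational(-5847, 961)))) = Add(-5005, Mul(-1, Rational(-71259599, 11509897))) = Add(-5005, Rational(71259599, 11509897)) = Rational(-57535774886, 11509897) ≈ -4998.8)
Add(Mul(I, Pow(36167, -1)), 32569) = Add(Mul(Rational(-57535774886, 11509897), Pow(36167, -1)), 32569) = Add(Mul(Rational(-57535774886, 11509897), Rational(1, 36167)), 32569) = Add(Rational(-57535774886, 416278444799), 32569) = Rational(13557715132883745, 416278444799)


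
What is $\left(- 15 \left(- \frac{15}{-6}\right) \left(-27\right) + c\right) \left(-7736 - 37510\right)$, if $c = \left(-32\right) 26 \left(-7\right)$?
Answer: $-309324279$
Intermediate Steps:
$c = 5824$ ($c = \left(-832\right) \left(-7\right) = 5824$)
$\left(- 15 \left(- \frac{15}{-6}\right) \left(-27\right) + c\right) \left(-7736 - 37510\right) = \left(- 15 \left(- \frac{15}{-6}\right) \left(-27\right) + 5824\right) \left(-7736 - 37510\right) = \left(- 15 \left(\left(-15\right) \left(- \frac{1}{6}\right)\right) \left(-27\right) + 5824\right) \left(-45246\right) = \left(\left(-15\right) \frac{5}{2} \left(-27\right) + 5824\right) \left(-45246\right) = \left(\left(- \frac{75}{2}\right) \left(-27\right) + 5824\right) \left(-45246\right) = \left(\frac{2025}{2} + 5824\right) \left(-45246\right) = \frac{13673}{2} \left(-45246\right) = -309324279$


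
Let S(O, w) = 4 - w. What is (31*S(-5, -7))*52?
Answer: 17732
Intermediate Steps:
(31*S(-5, -7))*52 = (31*(4 - 1*(-7)))*52 = (31*(4 + 7))*52 = (31*11)*52 = 341*52 = 17732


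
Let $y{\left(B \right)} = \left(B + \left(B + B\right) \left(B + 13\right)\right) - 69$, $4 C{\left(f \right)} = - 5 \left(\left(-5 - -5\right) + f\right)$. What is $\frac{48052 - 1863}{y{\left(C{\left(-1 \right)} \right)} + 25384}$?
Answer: $\frac{369512}{202815} \approx 1.8219$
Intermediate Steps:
$C{\left(f \right)} = - \frac{5 f}{4}$ ($C{\left(f \right)} = \frac{\left(-5\right) \left(\left(-5 - -5\right) + f\right)}{4} = \frac{\left(-5\right) \left(\left(-5 + 5\right) + f\right)}{4} = \frac{\left(-5\right) \left(0 + f\right)}{4} = \frac{\left(-5\right) f}{4} = - \frac{5 f}{4}$)
$y{\left(B \right)} = -69 + B + 2 B \left(13 + B\right)$ ($y{\left(B \right)} = \left(B + 2 B \left(13 + B\right)\right) - 69 = -69 + B + 2 B \left(13 + B\right)$)
$\frac{48052 - 1863}{y{\left(C{\left(-1 \right)} \right)} + 25384} = \frac{48052 - 1863}{\left(-69 + 2 \left(\left(- \frac{5}{4}\right) \left(-1\right)\right)^{2} + 27 \left(\left(- \frac{5}{4}\right) \left(-1\right)\right)\right) + 25384} = \frac{46189}{\left(-69 + 2 \left(\frac{5}{4}\right)^{2} + 27 \cdot \frac{5}{4}\right) + 25384} = \frac{46189}{\left(-69 + 2 \cdot \frac{25}{16} + \frac{135}{4}\right) + 25384} = \frac{46189}{\left(-69 + \frac{25}{8} + \frac{135}{4}\right) + 25384} = \frac{46189}{- \frac{257}{8} + 25384} = \frac{46189}{\frac{202815}{8}} = 46189 \cdot \frac{8}{202815} = \frac{369512}{202815}$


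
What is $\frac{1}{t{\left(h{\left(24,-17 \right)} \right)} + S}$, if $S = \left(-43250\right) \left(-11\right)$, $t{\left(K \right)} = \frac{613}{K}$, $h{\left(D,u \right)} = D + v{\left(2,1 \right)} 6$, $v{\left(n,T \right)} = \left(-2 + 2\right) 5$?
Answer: $\frac{24}{11418613} \approx 2.1018 \cdot 10^{-6}$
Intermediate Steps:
$v{\left(n,T \right)} = 0$ ($v{\left(n,T \right)} = 0 \cdot 5 = 0$)
$h{\left(D,u \right)} = D$ ($h{\left(D,u \right)} = D + 0 \cdot 6 = D + 0 = D$)
$S = 475750$
$\frac{1}{t{\left(h{\left(24,-17 \right)} \right)} + S} = \frac{1}{\frac{613}{24} + 475750} = \frac{1}{\frac{11418613}{24}} = \frac{24}{11418613}$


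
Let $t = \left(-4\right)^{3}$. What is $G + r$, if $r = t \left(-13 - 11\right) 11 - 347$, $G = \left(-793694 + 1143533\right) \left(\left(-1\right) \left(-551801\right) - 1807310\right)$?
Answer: $-439225996502$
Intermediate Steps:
$t = -64$
$G = -439226013051$ ($G = 349839 \left(551801 - 1807310\right) = 349839 \left(-1255509\right) = -439226013051$)
$r = 16549$ ($r = - 64 \left(-13 - 11\right) 11 - 347 = - 64 \left(\left(-24\right) 11\right) - 347 = \left(-64\right) \left(-264\right) - 347 = 16896 - 347 = 16549$)
$G + r = -439226013051 + 16549 = -439225996502$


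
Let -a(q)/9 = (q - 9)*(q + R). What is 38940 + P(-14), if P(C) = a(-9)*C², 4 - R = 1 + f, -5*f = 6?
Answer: -567348/5 ≈ -1.1347e+5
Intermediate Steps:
f = -6/5 (f = -⅕*6 = -6/5 ≈ -1.2000)
R = 21/5 (R = 4 - (1 - 6/5) = 4 - 1*(-⅕) = 4 + ⅕ = 21/5 ≈ 4.2000)
a(q) = -9*(-9 + q)*(21/5 + q) (a(q) = -9*(q - 9)*(q + 21/5) = -9*(-9 + q)*(21/5 + q))
P(C) = -3888*C²/5 (P(C) = (1701/5 - 9*(-9)² + (216/5)*(-9))*C² = (1701/5 - 9*81 - 1944/5)*C² = (1701/5 - 729 - 1944/5)*C² = -3888*C²/5)
38940 + P(-14) = 38940 - 3888/5*(-14)² = 38940 - 3888/5*196 = 38940 - 762048/5 = -567348/5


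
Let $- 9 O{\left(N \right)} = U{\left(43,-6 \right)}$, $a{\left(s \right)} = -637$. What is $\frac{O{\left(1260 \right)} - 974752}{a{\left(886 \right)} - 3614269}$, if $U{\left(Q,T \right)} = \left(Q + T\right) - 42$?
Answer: $\frac{8772763}{32534154} \approx 0.26965$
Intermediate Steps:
$U{\left(Q,T \right)} = -42 + Q + T$
$O{\left(N \right)} = \frac{5}{9}$ ($O{\left(N \right)} = - \frac{-42 + 43 - 6}{9} = \left(- \frac{1}{9}\right) \left(-5\right) = \frac{5}{9}$)
$\frac{O{\left(1260 \right)} - 974752}{a{\left(886 \right)} - 3614269} = \frac{\frac{5}{9} - 974752}{-637 - 3614269} = - \frac{8772763}{9 \left(-3614906\right)} = \left(- \frac{8772763}{9}\right) \left(- \frac{1}{3614906}\right) = \frac{8772763}{32534154}$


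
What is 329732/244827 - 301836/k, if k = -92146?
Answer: 52140543622/11279914371 ≈ 4.6224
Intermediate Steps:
329732/244827 - 301836/k = 329732/244827 - 301836/(-92146) = 329732*(1/244827) - 301836*(-1/92146) = 329732/244827 + 150918/46073 = 52140543622/11279914371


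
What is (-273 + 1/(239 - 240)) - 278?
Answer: -552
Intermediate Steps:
(-273 + 1/(239 - 240)) - 278 = (-273 + 1/(-1)) - 278 = (-273 - 1) - 278 = -274 - 278 = -552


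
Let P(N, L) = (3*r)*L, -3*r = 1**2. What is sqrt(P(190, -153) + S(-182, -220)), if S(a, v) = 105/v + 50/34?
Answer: sqrt(21539969)/374 ≈ 12.409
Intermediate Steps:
r = -1/3 (r = -1/3*1**2 = -1/3*1 = -1/3 ≈ -0.33333)
P(N, L) = -L (P(N, L) = (3*(-1/3))*L = -L)
S(a, v) = 25/17 + 105/v (S(a, v) = 105/v + 50*(1/34) = 105/v + 25/17 = 25/17 + 105/v)
sqrt(P(190, -153) + S(-182, -220)) = sqrt(-1*(-153) + (25/17 + 105/(-220))) = sqrt(153 + (25/17 + 105*(-1/220))) = sqrt(153 + (25/17 - 21/44)) = sqrt(153 + 743/748) = sqrt(115187/748) = sqrt(21539969)/374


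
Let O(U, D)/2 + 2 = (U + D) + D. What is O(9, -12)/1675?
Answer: -34/1675 ≈ -0.020299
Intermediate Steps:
O(U, D) = -4 + 2*U + 4*D (O(U, D) = -4 + 2*((U + D) + D) = -4 + 2*((D + U) + D) = -4 + 2*(U + 2*D) = -4 + (2*U + 4*D) = -4 + 2*U + 4*D)
O(9, -12)/1675 = (-4 + 2*9 + 4*(-12))/1675 = (-4 + 18 - 48)/1675 = (1/1675)*(-34) = -34/1675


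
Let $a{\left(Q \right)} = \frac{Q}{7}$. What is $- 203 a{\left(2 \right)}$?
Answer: $-58$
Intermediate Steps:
$a{\left(Q \right)} = \frac{Q}{7}$ ($a{\left(Q \right)} = Q \frac{1}{7} = \frac{Q}{7}$)
$- 203 a{\left(2 \right)} = - 203 \cdot \frac{1}{7} \cdot 2 = \left(-203\right) \frac{2}{7} = -58$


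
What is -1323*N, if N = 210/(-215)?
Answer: 55566/43 ≈ 1292.2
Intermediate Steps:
N = -42/43 (N = 210*(-1/215) = -42/43 ≈ -0.97674)
-1323*N = -1323*(-42/43) = 55566/43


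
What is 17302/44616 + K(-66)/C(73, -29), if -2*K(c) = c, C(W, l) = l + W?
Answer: 12691/11154 ≈ 1.1378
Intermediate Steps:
C(W, l) = W + l
K(c) = -c/2
17302/44616 + K(-66)/C(73, -29) = 17302/44616 + (-½*(-66))/(73 - 29) = 17302*(1/44616) + 33/44 = 8651/22308 + 33*(1/44) = 8651/22308 + ¾ = 12691/11154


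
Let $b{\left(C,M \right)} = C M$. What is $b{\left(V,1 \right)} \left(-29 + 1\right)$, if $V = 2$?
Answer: $-56$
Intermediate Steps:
$b{\left(V,1 \right)} \left(-29 + 1\right) = 2 \cdot 1 \left(-29 + 1\right) = 2 \left(-28\right) = -56$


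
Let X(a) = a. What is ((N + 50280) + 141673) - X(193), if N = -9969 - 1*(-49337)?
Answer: 231128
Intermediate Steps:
N = 39368 (N = -9969 + 49337 = 39368)
((N + 50280) + 141673) - X(193) = ((39368 + 50280) + 141673) - 1*193 = (89648 + 141673) - 193 = 231321 - 193 = 231128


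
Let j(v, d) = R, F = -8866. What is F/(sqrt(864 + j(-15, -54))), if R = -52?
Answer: -4433*sqrt(203)/203 ≈ -311.14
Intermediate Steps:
j(v, d) = -52
F/(sqrt(864 + j(-15, -54))) = -8866/sqrt(864 - 52) = -8866*sqrt(203)/406 = -4433*sqrt(203)/203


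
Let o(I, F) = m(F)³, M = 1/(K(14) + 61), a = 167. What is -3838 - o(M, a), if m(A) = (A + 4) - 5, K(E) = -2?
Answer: -4578134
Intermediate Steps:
m(A) = -1 + A (m(A) = (4 + A) - 5 = -1 + A)
M = 1/59 (M = 1/(-2 + 61) = 1/59 ≈ 0.016949)
o(I, F) = (-1 + F)³
-3838 - o(M, a) = -3838 - (-1 + 167)³ = -3838 - 1*166³ = -3838 - 1*4574296 = -3838 - 4574296 = -4578134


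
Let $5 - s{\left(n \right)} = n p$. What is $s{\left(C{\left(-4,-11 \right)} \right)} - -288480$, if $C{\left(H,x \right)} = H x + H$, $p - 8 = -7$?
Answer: $288445$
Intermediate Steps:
$p = 1$ ($p = 8 - 7 = 1$)
$C{\left(H,x \right)} = H + H x$
$s{\left(n \right)} = 5 - n$ ($s{\left(n \right)} = 5 - n 1 = 5 - n$)
$s{\left(C{\left(-4,-11 \right)} \right)} - -288480 = \left(5 - - 4 \left(1 - 11\right)\right) - -288480 = \left(5 - \left(-4\right) \left(-10\right)\right) + 288480 = \left(5 - 40\right) + 288480 = -35 + 288480 = 288445$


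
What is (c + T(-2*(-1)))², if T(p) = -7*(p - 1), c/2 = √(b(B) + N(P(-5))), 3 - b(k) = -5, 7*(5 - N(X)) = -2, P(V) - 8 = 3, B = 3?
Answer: 715/7 - 4*√651 ≈ 0.084051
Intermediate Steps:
P(V) = 11 (P(V) = 8 + 3 = 11)
N(X) = 37/7 (N(X) = 5 - ⅐*(-2) = 5 + 2/7 = 37/7)
b(k) = 8 (b(k) = 3 - 1*(-5) = 3 + 5 = 8)
c = 2*√651/7 (c = 2*√(8 + 37/7) = 2*√(93/7) = 2*(√651/7) = 2*√651/7 ≈ 7.2899)
T(p) = 7 - 7*p (T(p) = -7*(-1 + p) = 7 - 7*p)
(c + T(-2*(-1)))² = (2*√651/7 + (7 - (-14)*(-1)))² = (2*√651/7 + (7 - 7*2))² = (2*√651/7 + (7 - 14))² = (2*√651/7 - 7)² = (-7 + 2*√651/7)²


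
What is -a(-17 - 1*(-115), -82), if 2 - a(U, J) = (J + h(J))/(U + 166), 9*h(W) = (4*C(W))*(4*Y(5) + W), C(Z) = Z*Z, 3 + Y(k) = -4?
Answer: -1482025/1188 ≈ -1247.5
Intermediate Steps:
Y(k) = -7 (Y(k) = -3 - 4 = -7)
C(Z) = Z²
h(W) = 4*W²*(-28 + W)/9 (h(W) = ((4*W²)*(4*(-7) + W))/9 = ((4*W²)*(-28 + W))/9 = (4*W²*(-28 + W))/9 = 4*W²*(-28 + W)/9)
a(U, J) = 2 - (J + 4*J²*(-28 + J)/9)/(166 + U) (a(U, J) = 2 - (J + 4*J²*(-28 + J)/9)/(U + 166) = 2 - (J + 4*J²*(-28 + J)/9)/(166 + U))
-a(-17 - 1*(-115), -82) = -(332 - 1*(-82) + 2*(-17 - 1*(-115)) + (⅑)*(-82)²*(112 - 4*(-82)))/(166 + (-17 - 1*(-115))) = -(332 + 82 + 2*(-17 + 115) + (⅑)*6724*(112 + 328))/(166 + (-17 + 115)) = -(332 + 82 + 2*98 + (⅑)*6724*440)/(166 + 98) = -(332 + 82 + 196 + 2958560/9)/264 = -2964050/(264*9) = -1*1482025/1188 = -1482025/1188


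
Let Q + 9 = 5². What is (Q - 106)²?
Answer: 8100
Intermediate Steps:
Q = 16 (Q = -9 + 5² = -9 + 25 = 16)
(Q - 106)² = (16 - 106)² = (-90)² = 8100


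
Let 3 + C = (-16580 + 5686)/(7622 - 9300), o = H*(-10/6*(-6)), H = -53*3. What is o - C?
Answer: -1336940/839 ≈ -1593.5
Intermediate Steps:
H = -159
o = -1590 (o = -159*(-10/6)*(-6) = -159*(-10*⅙)*(-6) = -(-265)*(-6) = -159*10 = -1590)
C = 2930/839 (C = -3 + (-16580 + 5686)/(7622 - 9300) = -3 - 10894/(-1678) = -3 - 10894*(-1/1678) = -3 + 5447/839 = 2930/839 ≈ 3.4923)
o - C = -1590 - 1*2930/839 = -1590 - 2930/839 = -1336940/839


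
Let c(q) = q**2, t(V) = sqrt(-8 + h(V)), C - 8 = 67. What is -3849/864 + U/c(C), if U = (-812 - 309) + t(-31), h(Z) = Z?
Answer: -93083/20000 + I*sqrt(39)/5625 ≈ -4.6542 + 0.0011102*I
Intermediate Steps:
C = 75 (C = 8 + 67 = 75)
t(V) = sqrt(-8 + V)
U = -1121 + I*sqrt(39) (U = (-812 - 309) + sqrt(-8 - 31) = -1121 + sqrt(-39) = -1121 + I*sqrt(39) ≈ -1121.0 + 6.245*I)
-3849/864 + U/c(C) = -3849/864 + (-1121 + I*sqrt(39))/(75**2) = -3849*1/864 + (-1121 + I*sqrt(39))/5625 = -1283/288 + (-1121 + I*sqrt(39))*(1/5625) = -1283/288 + (-1121/5625 + I*sqrt(39)/5625) = -93083/20000 + I*sqrt(39)/5625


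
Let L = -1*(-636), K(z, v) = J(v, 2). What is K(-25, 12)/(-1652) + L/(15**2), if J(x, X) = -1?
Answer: 350299/123900 ≈ 2.8273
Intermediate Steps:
K(z, v) = -1
L = 636
K(-25, 12)/(-1652) + L/(15**2) = -1/(-1652) + 636/(15**2) = -1*(-1/1652) + 636/225 = 1/1652 + 636*(1/225) = 1/1652 + 212/75 = 350299/123900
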